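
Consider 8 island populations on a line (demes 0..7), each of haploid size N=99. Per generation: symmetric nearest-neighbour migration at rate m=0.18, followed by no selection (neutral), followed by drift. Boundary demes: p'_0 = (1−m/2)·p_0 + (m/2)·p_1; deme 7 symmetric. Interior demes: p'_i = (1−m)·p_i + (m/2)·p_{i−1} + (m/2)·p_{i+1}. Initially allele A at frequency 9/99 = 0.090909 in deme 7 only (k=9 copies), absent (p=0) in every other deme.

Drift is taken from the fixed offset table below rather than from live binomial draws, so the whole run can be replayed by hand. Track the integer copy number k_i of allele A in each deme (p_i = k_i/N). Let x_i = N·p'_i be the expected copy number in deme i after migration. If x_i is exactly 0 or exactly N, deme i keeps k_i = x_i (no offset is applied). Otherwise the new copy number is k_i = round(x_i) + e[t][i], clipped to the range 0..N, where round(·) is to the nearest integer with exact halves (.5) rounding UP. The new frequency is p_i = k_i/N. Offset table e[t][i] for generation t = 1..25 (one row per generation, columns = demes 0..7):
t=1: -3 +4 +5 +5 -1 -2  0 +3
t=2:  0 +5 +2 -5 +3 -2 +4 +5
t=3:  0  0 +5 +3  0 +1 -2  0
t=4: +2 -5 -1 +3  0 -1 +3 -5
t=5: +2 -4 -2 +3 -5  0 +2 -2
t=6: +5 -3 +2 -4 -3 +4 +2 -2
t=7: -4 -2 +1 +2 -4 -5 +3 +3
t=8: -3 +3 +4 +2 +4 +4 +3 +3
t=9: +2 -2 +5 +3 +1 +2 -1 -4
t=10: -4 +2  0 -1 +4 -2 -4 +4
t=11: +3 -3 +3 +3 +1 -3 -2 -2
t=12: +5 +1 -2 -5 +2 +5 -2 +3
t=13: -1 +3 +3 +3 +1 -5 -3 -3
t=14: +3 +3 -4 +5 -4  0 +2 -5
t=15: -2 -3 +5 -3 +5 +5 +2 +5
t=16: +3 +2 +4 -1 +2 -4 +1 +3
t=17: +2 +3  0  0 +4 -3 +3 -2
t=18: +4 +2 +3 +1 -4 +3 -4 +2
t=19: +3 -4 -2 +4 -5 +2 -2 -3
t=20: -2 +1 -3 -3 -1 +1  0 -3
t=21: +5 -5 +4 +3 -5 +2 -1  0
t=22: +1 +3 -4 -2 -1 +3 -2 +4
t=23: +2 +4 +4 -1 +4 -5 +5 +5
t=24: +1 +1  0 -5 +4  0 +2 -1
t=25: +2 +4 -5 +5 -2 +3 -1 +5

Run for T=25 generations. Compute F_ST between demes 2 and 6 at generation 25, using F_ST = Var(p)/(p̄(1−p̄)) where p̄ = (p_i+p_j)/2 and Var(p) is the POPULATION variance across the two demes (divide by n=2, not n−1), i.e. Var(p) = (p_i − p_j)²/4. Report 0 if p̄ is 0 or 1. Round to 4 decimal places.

t=0: k=[0 0 0 0 0 0 0 9]
t=1: x=[0.0000 0.0000 0.0000 0.0000 0.0000 0.0000 0.8100 8.1900] k=[0 0 0 0 0 0 1 11]
t=2: x=[0.0000 0.0000 0.0000 0.0000 0.0000 0.0900 1.8100 10.1000] k=[0 0 0 0 0 0 6 15]
t=3: x=[0.0000 0.0000 0.0000 0.0000 0.0000 0.5400 6.2700 14.1900] k=[0 0 0 0 0 2 4 14]
t=4: x=[0.0000 0.0000 0.0000 0.0000 0.1800 2.0000 4.7200 13.1000] k=[0 0 0 0 0 1 8 8]
t=5: x=[0.0000 0.0000 0.0000 0.0000 0.0900 1.5400 7.3700 8.0000] k=[0 0 0 0 0 2 9 6]
t=6: x=[0.0000 0.0000 0.0000 0.0000 0.1800 2.4500 8.1000 6.2700] k=[0 0 0 0 0 6 10 4]
t=7: x=[0.0000 0.0000 0.0000 0.0000 0.5400 5.8200 9.1000 4.5400] k=[0 0 0 0 0 1 12 8]
t=8: x=[0.0000 0.0000 0.0000 0.0000 0.0900 1.9000 10.6500 8.3600] k=[0 0 0 0 4 6 14 11]
t=9: x=[0.0000 0.0000 0.0000 0.3600 3.8200 6.5400 13.0100 11.2700] k=[0 0 0 3 5 9 12 7]
t=10: x=[0.0000 0.0000 0.2700 2.9100 5.1800 8.9100 11.2800 7.4500] k=[0 0 0 2 9 7 7 11]
t=11: x=[0.0000 0.0000 0.1800 2.4500 8.1900 7.1800 7.3600 10.6400] k=[0 0 3 5 9 4 5 9]
t=12: x=[0.0000 0.2700 2.9100 5.1800 8.1900 4.5400 5.2700 8.6400] k=[0 1 1 0 10 10 3 12]
t=13: x=[0.0900 0.9100 0.9100 0.9900 9.1000 9.3700 4.4400 11.1900] k=[0 4 4 4 10 4 1 8]
t=14: x=[0.3600 3.6400 4.0000 4.5400 8.9200 4.2700 1.9000 7.3700] k=[3 7 0 10 5 4 4 2]
t=15: x=[3.3600 6.0100 1.5300 8.6500 5.3600 4.0900 3.8200 2.1800] k=[1 3 7 6 10 9 6 7]
t=16: x=[1.1800 3.1800 6.5500 6.4500 9.5500 8.8200 6.3600 6.9100] k=[4 5 11 5 12 5 7 10]
t=17: x=[4.0900 5.4500 9.9200 6.1700 10.7400 5.8100 7.0900 9.7300] k=[6 8 10 6 15 3 10 8]
t=18: x=[6.1800 8.0000 9.4600 7.1700 13.1100 4.7100 9.1900 8.1800] k=[10 10 12 8 9 8 5 10]
t=19: x=[10.0000 10.1800 11.4600 8.4500 8.8200 7.8200 5.7200 9.5500] k=[13 6 9 12 4 10 4 7]
t=20: x=[12.3700 6.9000 9.0000 11.0100 5.2600 8.9200 4.8100 6.7300] k=[10 8 6 8 4 10 5 4]
t=21: x=[9.8200 8.0000 6.3600 7.4600 4.9000 9.0100 5.3600 4.0900] k=[15 3 10 10 0 11 4 4]
t=22: x=[13.9200 4.7100 9.3700 9.1000 1.8900 9.3800 4.6300 4.0000] k=[15 8 5 7 1 12 3 8]
t=23: x=[14.3700 8.3600 5.4500 6.2800 2.5300 10.2000 4.2600 7.5500] k=[16 12 9 5 7 5 9 13]
t=24: x=[15.6400 12.0900 8.9100 5.5400 6.6400 5.5400 9.0000 12.6400] k=[17 13 9 1 11 6 11 12]
t=25: x=[16.6400 13.0000 8.6400 2.6200 9.6500 6.9000 10.6400 11.9100] k=[19 17 4 8 8 10 10 17]

0.0140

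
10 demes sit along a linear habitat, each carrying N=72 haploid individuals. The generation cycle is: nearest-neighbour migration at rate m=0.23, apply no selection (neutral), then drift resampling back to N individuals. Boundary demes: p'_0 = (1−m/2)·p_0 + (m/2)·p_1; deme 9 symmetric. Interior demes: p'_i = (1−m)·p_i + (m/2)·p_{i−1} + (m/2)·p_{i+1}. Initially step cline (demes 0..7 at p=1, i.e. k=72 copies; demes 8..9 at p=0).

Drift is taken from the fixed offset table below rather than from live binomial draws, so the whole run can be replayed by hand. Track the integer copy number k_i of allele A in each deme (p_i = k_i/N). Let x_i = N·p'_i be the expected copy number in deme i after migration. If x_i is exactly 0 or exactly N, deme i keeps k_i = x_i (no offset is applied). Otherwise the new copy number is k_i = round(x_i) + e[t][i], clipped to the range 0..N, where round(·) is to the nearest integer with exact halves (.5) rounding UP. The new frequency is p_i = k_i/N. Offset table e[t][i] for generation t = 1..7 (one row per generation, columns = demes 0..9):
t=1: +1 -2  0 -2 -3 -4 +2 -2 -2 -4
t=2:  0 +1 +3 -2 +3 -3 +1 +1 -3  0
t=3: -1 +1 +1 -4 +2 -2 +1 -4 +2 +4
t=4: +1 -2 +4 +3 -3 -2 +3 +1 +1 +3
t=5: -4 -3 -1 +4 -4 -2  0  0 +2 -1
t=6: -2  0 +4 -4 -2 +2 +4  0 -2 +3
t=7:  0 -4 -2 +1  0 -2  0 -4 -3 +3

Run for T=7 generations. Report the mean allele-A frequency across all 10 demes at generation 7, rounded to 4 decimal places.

0.7931

t=0: k=[72 72 72 72 72 72 72 72 0 0]
t=1: x=[72.0000 72.0000 72.0000 72.0000 72.0000 72.0000 72.0000 63.7200 8.2800 0.0000] k=[72 72 72 72 72 72 72 62 6 0]
t=2: x=[72.0000 72.0000 72.0000 72.0000 72.0000 72.0000 70.8500 56.7100 11.7500 0.6900] k=[72 72 72 72 72 72 72 58 9 1]
t=3: x=[72.0000 72.0000 72.0000 72.0000 72.0000 72.0000 70.3900 53.9750 13.7150 1.9200] k=[72 72 72 72 72 72 71 50 16 6]
t=4: x=[72.0000 72.0000 72.0000 72.0000 72.0000 71.8850 68.7000 48.5050 18.7600 7.1500] k=[72 72 72 72 72 70 72 50 20 10]
t=5: x=[72.0000 72.0000 72.0000 72.0000 71.7700 70.4600 69.2400 49.0800 22.3000 11.1500] k=[72 72 72 72 68 68 69 49 24 10]
t=6: x=[72.0000 72.0000 72.0000 71.5400 68.4600 68.1150 66.5850 48.4250 25.2650 11.6100] k=[72 72 72 68 66 70 71 48 23 15]
t=7: x=[72.0000 72.0000 71.5400 68.2300 66.6900 69.6550 68.2400 47.7700 24.9550 15.9200] k=[72 72 70 69 67 68 68 44 22 19]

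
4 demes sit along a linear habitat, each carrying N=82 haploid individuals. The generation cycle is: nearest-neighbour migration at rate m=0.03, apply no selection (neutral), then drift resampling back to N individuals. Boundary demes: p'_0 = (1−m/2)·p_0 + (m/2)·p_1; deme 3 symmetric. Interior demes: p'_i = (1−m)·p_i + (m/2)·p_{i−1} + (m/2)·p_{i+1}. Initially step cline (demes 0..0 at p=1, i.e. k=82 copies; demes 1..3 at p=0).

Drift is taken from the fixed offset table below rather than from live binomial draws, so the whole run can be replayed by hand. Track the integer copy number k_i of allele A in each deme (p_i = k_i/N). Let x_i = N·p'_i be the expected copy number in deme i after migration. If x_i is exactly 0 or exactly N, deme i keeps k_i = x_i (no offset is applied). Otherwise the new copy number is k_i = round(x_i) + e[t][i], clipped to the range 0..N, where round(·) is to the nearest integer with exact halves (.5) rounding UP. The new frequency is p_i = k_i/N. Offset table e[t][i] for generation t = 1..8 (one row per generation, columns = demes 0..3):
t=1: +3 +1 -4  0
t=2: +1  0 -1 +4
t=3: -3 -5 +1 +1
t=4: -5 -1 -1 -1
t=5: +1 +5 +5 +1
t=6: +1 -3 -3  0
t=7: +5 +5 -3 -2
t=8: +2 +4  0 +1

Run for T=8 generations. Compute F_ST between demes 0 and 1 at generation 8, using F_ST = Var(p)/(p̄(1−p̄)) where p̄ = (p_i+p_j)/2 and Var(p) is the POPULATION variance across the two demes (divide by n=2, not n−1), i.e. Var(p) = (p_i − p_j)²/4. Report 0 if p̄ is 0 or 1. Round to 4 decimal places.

0.5803

t=0: k=[82 0 0 0]
t=1: x=[80.7700 1.2300 0.0000 0.0000] k=[82 2 0 0]
t=2: x=[80.8000 3.1700 0.0300 0.0000] k=[82 3 0 0]
t=3: x=[80.8150 4.1400 0.0450 0.0000] k=[78 0 1 0]
t=4: x=[76.8300 1.1850 0.9700 0.0150] k=[72 0 0 0]
t=5: x=[70.9200 1.0800 0.0000 0.0000] k=[72 6 0 0]
t=6: x=[71.0100 6.9000 0.0900 0.0000] k=[72 4 0 0]
t=7: x=[70.9800 4.9600 0.0600 0.0000] k=[76 10 0 0]
t=8: x=[75.0100 10.8400 0.1500 0.0000] k=[77 15 0 0]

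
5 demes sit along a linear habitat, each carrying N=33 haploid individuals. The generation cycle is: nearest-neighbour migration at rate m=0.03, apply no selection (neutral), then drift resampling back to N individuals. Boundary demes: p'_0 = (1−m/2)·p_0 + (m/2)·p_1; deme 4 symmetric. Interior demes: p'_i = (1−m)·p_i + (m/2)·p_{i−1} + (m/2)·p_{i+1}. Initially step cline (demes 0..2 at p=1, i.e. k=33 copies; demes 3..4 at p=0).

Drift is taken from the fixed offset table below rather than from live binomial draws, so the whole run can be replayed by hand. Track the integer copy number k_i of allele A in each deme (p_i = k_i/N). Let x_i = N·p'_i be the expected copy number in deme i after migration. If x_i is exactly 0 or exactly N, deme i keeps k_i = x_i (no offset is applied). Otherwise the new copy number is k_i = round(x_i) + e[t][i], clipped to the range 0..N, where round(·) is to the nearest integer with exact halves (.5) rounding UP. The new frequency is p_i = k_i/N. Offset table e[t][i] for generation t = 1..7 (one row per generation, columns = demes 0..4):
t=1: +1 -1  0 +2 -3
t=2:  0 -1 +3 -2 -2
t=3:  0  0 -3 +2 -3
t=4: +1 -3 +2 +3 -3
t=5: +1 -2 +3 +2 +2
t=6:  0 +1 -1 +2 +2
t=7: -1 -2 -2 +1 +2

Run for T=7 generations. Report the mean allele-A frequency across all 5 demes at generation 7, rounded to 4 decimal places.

0.6364

t=0: k=[33 33 33 0 0]
t=1: x=[33.0000 33.0000 32.5050 0.4950 0.0000] k=[33 33 33 2 0]
t=2: x=[33.0000 33.0000 32.5350 2.4350 0.0300] k=[33 33 33 0 0]
t=3: x=[33.0000 33.0000 32.5050 0.4950 0.0000] k=[33 33 30 2 0]
t=4: x=[33.0000 32.9550 29.6250 2.3900 0.0300] k=[33 30 32 5 0]
t=5: x=[32.9550 30.0750 31.5650 5.3300 0.0750] k=[33 28 33 7 2]
t=6: x=[32.9250 28.1500 32.5350 7.3150 2.0750] k=[33 29 32 9 4]
t=7: x=[32.9400 29.1050 31.6100 9.2700 4.0750] k=[32 27 30 10 6]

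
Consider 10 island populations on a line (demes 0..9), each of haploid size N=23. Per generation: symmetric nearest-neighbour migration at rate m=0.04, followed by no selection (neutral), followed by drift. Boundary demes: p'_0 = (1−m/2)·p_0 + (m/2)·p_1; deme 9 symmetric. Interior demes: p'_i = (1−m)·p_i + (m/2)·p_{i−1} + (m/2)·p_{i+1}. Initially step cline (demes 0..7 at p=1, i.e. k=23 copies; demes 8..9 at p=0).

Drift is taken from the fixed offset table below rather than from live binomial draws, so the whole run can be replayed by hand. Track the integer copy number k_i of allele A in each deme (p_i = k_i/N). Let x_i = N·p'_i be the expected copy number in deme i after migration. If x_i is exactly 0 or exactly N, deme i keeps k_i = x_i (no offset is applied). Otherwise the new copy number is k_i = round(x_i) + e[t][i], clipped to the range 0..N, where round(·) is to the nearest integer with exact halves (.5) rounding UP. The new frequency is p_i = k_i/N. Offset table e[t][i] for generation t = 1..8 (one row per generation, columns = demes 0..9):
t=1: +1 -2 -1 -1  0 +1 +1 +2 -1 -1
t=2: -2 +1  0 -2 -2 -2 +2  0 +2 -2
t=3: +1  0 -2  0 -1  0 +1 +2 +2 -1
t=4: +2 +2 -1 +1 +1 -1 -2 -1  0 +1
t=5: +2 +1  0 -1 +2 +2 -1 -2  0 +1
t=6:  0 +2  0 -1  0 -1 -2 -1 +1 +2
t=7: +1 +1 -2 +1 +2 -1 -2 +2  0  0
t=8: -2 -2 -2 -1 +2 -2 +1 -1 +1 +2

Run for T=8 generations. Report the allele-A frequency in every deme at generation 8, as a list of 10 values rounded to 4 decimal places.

t=0: k=[23 23 23 23 23 23 23 23 0 0]
t=1: x=[23.0000 23.0000 23.0000 23.0000 23.0000 23.0000 23.0000 22.5400 0.4600 0.0000] k=[23 23 23 23 23 23 23 23 0 0]
t=2: x=[23.0000 23.0000 23.0000 23.0000 23.0000 23.0000 23.0000 22.5400 0.4600 0.0000] k=[23 23 23 23 23 23 23 23 2 0]
t=3: x=[23.0000 23.0000 23.0000 23.0000 23.0000 23.0000 23.0000 22.5800 2.3800 0.0400] k=[23 23 23 23 23 23 23 23 4 0]
t=4: x=[23.0000 23.0000 23.0000 23.0000 23.0000 23.0000 23.0000 22.6200 4.3000 0.0800] k=[23 23 23 23 23 23 23 22 4 1]
t=5: x=[23.0000 23.0000 23.0000 23.0000 23.0000 23.0000 22.9800 21.6600 4.3000 1.0600] k=[23 23 23 23 23 23 22 20 4 2]
t=6: x=[23.0000 23.0000 23.0000 23.0000 23.0000 22.9800 21.9800 19.7200 4.2800 2.0400] k=[23 23 23 23 23 22 20 19 5 4]
t=7: x=[23.0000 23.0000 23.0000 23.0000 22.9800 21.9800 20.0200 18.7400 5.2600 4.0200] k=[23 23 23 23 23 21 18 21 5 4]
t=8: x=[23.0000 23.0000 23.0000 23.0000 22.9600 20.9800 18.1200 20.6200 5.3000 4.0200] k=[23 23 23 23 23 19 19 20 6 6]

[1.0000, 1.0000, 1.0000, 1.0000, 1.0000, 0.8261, 0.8261, 0.8696, 0.2609, 0.2609]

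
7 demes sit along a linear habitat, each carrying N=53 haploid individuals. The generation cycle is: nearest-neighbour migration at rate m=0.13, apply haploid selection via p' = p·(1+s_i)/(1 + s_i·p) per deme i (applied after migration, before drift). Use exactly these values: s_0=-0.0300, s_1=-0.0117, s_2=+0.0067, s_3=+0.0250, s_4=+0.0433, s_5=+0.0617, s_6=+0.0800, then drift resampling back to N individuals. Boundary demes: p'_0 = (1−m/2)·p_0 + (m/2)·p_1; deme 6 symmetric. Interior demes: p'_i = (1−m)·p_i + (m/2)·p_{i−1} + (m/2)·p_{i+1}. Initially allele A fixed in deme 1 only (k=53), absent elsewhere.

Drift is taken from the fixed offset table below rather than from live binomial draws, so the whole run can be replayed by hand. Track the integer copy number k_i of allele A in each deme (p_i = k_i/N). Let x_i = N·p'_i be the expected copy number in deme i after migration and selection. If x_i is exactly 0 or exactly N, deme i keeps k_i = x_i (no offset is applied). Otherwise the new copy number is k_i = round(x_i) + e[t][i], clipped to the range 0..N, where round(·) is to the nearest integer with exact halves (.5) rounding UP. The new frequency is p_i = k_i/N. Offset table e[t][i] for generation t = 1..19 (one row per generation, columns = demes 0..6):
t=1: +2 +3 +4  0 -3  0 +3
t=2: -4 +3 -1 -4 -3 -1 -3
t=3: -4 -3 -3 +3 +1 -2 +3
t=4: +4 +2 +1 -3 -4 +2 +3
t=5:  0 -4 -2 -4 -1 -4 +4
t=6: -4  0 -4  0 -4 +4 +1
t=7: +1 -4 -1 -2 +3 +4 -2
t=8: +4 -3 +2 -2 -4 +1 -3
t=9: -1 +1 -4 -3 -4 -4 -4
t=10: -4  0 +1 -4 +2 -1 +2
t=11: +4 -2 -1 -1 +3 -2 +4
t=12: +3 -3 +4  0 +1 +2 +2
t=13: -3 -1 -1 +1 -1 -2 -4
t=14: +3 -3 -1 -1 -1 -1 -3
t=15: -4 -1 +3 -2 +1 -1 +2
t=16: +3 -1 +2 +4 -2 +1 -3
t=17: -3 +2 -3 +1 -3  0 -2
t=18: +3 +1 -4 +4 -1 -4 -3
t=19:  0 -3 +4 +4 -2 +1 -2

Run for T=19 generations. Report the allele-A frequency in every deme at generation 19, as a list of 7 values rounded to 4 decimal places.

t=0: k=[0 53 0 0 0 0 0]
t=1: x=[3.3482 46.0391 3.4666 0.0000 0.0000 0.0000 0.0000] k=[5 49 7 0 0 0 0]
t=2: x=[7.6583 43.3172 9.3262 0.4663 0.0000 0.0000 0.0000] k=[4 46 8 0 0 0 0]
t=3: x=[6.5531 40.6891 10.0041 0.5329 0.0000 0.0000 0.0000] k=[3 38 7 4 0 0 0]
t=4: x=[5.1321 33.5654 8.8692 4.0259 0.2712 0.0000 0.0000] k=[9 36 10 1 0 0 0]
t=5: x=[10.4962 32.4070 11.1637 1.5569 0.0678 0.0000 0.0000] k=[10 28 9 0 0 0 0]
t=6: x=[10.9038 25.4393 9.7028 0.5995 0.0000 0.0000 0.0000] k=[7 25 6 1 0 0 0]
t=7: x=[7.9617 22.4426 6.9502 1.2907 0.0678 0.0000 0.0000] k=[9 18 6 0 3 0 0]
t=8: x=[9.3482 16.5010 6.4276 0.5995 2.7172 0.2070 0.0000] k=[13 14 8 0 0 1 0]
t=9: x=[12.7675 13.4267 7.9149 0.5329 0.0678 0.9227 0.0702] k=[12 14 4 0 0 0 0]
t=10: x=[11.8474 13.1036 4.4170 0.2665 0.0000 0.0000 0.0000] k=[8 13 5 0 0 0 0]
t=11: x=[8.1135 12.0451 5.2264 0.3331 0.0000 0.0000 0.0000] k=[12 10 4 0 0 0 0]
t=12: x=[11.5918 9.6468 4.1555 0.2665 0.0000 0.0000 0.0000] k=[15 7 8 0 0 0 0]
t=13: x=[14.1617 7.5088 7.4577 0.5329 0.0000 0.0000 0.0000] k=[11 7 6 2 0 0 0]
t=14: x=[10.4815 7.1221 5.8396 2.1811 0.1356 0.0000 0.0000] k=[13 4 5 1 0 0 0]
t=15: x=[12.1278 4.6003 4.7035 1.2242 0.0678 0.0000 0.0000] k=[8 4 8 0 1 0 0]
t=16: x=[7.5408 4.4716 7.2617 0.5995 0.9070 0.0690 0.0000] k=[11 3 9 5 0 1 0]
t=17: x=[10.2263 3.8676 8.3971 5.0466 0.4068 0.9227 0.0702] k=[7 6 5 6 0 1 0]
t=18: x=[6.7535 5.9377 5.1610 5.6688 0.4745 0.9227 0.0702] k=[10 7 1 10 0 0 0]
t=19: x=[9.5639 6.7355 1.9877 8.9471 0.6778 0.0000 0.0000] k=[10 4 6 13 0 0 0]

[0.1887, 0.0755, 0.1132, 0.2453, 0.0000, 0.0000, 0.0000]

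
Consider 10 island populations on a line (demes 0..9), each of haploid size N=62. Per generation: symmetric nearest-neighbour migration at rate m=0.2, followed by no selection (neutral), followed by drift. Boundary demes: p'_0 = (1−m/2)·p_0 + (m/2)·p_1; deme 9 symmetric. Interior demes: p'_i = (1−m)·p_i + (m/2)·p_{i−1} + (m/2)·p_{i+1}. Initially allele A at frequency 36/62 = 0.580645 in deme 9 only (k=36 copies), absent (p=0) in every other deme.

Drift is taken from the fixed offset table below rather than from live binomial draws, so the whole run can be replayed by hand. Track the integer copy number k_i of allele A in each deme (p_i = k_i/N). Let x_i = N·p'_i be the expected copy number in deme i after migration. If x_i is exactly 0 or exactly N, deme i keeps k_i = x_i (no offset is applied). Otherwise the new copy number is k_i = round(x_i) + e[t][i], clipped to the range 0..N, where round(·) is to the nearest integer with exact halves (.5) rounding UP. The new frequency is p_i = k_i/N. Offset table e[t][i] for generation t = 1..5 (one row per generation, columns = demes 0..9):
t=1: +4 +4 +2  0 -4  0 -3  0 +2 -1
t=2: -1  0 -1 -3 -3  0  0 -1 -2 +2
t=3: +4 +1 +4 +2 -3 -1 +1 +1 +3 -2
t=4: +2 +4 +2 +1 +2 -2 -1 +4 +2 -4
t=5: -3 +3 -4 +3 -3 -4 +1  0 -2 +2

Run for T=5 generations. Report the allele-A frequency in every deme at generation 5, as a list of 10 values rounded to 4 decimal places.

[0.0000, 0.0000, 0.0000, 0.0000, 0.0000, 0.0000, 0.0323, 0.1129, 0.1935, 0.3548]

t=0: k=[0 0 0 0 0 0 0 0 0 36]
t=1: x=[0.0000 0.0000 0.0000 0.0000 0.0000 0.0000 0.0000 0.0000 3.6000 32.4000] k=[0 0 0 0 0 0 0 0 6 31]
t=2: x=[0.0000 0.0000 0.0000 0.0000 0.0000 0.0000 0.0000 0.6000 7.9000 28.5000] k=[0 0 0 0 0 0 0 0 6 31]
t=3: x=[0.0000 0.0000 0.0000 0.0000 0.0000 0.0000 0.0000 0.6000 7.9000 28.5000] k=[0 0 0 0 0 0 0 2 11 27]
t=4: x=[0.0000 0.0000 0.0000 0.0000 0.0000 0.0000 0.2000 2.7000 11.7000 25.4000] k=[0 0 0 0 0 0 0 7 14 21]
t=5: x=[0.0000 0.0000 0.0000 0.0000 0.0000 0.0000 0.7000 7.0000 14.0000 20.3000] k=[0 0 0 0 0 0 2 7 12 22]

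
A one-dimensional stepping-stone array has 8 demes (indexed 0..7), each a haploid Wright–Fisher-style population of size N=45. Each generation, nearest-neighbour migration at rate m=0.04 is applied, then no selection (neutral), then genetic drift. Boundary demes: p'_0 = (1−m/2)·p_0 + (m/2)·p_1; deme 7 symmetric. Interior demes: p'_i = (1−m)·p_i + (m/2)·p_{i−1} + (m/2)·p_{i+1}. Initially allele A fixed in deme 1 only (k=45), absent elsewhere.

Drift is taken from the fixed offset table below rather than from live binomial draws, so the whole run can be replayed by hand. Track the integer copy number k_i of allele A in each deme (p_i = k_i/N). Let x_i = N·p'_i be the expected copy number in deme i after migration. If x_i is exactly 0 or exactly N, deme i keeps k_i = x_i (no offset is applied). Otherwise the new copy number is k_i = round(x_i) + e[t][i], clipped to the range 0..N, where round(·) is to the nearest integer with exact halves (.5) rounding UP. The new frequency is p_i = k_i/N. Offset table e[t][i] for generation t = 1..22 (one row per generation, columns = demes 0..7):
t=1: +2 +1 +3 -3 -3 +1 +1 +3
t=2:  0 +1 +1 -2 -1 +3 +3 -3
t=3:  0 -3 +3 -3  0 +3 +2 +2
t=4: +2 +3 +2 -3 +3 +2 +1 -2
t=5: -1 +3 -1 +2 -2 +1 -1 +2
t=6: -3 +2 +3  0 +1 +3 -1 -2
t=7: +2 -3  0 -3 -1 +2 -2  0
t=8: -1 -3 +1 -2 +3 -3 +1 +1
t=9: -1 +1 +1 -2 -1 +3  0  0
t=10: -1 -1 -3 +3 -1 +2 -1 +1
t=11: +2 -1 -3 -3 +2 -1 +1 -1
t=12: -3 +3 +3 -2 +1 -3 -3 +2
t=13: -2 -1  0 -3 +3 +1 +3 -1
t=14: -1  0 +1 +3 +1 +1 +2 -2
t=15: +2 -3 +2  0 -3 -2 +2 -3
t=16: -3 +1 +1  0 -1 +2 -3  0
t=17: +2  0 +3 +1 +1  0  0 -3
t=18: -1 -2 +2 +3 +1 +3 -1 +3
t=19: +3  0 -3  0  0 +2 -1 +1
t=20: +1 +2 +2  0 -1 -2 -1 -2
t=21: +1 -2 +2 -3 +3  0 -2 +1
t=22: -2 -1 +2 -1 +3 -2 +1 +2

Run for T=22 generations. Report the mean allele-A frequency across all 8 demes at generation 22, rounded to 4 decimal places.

t=0: k=[0 45 0 0 0 0 0 0]
t=1: x=[0.9000 43.2000 0.9000 0.0000 0.0000 0.0000 0.0000 0.0000] k=[3 44 4 0 0 0 0 0]
t=2: x=[3.8200 42.3800 4.7200 0.0800 0.0000 0.0000 0.0000 0.0000] k=[4 43 6 0 0 0 0 0]
t=3: x=[4.7800 41.4800 6.6200 0.1200 0.0000 0.0000 0.0000 0.0000] k=[5 38 10 0 0 0 0 0]
t=4: x=[5.6600 36.7800 10.3600 0.2000 0.0000 0.0000 0.0000 0.0000] k=[8 40 12 0 0 0 0 0]
t=5: x=[8.6400 38.8000 12.3200 0.2400 0.0000 0.0000 0.0000 0.0000] k=[8 42 11 2 0 0 0 0]
t=6: x=[8.6800 40.7000 11.4400 2.1400 0.0400 0.0000 0.0000 0.0000] k=[6 43 14 2 1 0 0 0]
t=7: x=[6.7400 41.6800 14.3400 2.2200 1.0000 0.0200 0.0000 0.0000] k=[9 39 14 0 0 2 0 0]
t=8: x=[9.6000 37.9000 14.2200 0.2800 0.0400 1.9200 0.0400 0.0000] k=[9 35 15 0 3 0 1 0]
t=9: x=[9.5200 34.0800 15.1000 0.3600 2.8800 0.0800 0.9600 0.0200] k=[9 35 16 0 2 3 1 0]
t=10: x=[9.5200 34.1000 16.0600 0.3600 1.9800 2.9400 1.0200 0.0200] k=[9 33 13 3 1 5 0 1]
t=11: x=[9.4800 32.1200 13.2000 3.1600 1.1200 4.8200 0.1200 0.9800] k=[11 31 10 0 3 4 1 0]
t=12: x=[11.4000 30.1800 10.2200 0.2600 2.9600 3.9200 1.0400 0.0200] k=[8 33 13 0 4 1 0 2]
t=13: x=[8.5000 32.1000 13.1400 0.3400 3.8600 1.0400 0.0600 1.9600] k=[7 31 13 0 7 2 3 1]
t=14: x=[7.4800 30.1600 13.1000 0.4000 6.7600 2.1200 2.9400 1.0400] k=[6 30 14 3 8 3 5 0]
t=15: x=[6.4800 29.2000 14.1000 3.3200 7.8000 3.1400 4.8600 0.1000] k=[8 26 16 3 5 1 7 0]
t=16: x=[8.3600 25.4400 15.9400 3.3000 4.8800 1.2000 6.7400 0.1400] k=[5 26 17 3 4 3 4 0]
t=17: x=[5.4200 25.4000 16.9000 3.3000 3.9600 3.0400 3.9000 0.0800] k=[7 25 20 4 5 3 4 0]
t=18: x=[7.3600 24.5400 19.7800 4.3400 4.9400 3.0600 3.9000 0.0800] k=[6 23 22 7 6 6 3 3]
t=19: x=[6.3400 22.6400 21.7200 7.2800 6.0200 5.9400 3.0600 3.0000] k=[9 23 19 7 6 8 2 4]
t=20: x=[9.2800 22.6400 18.8400 7.2200 6.0600 7.8400 2.1600 3.9600] k=[10 25 21 7 5 6 1 2]
t=21: x=[10.3000 24.6200 20.8000 7.2400 5.0600 5.8800 1.1200 1.9800] k=[11 23 23 4 8 6 0 3]
t=22: x=[11.2400 22.7600 22.6200 4.4600 7.8800 5.9200 0.1800 2.9400] k=[9 22 25 3 11 4 1 5]

0.2222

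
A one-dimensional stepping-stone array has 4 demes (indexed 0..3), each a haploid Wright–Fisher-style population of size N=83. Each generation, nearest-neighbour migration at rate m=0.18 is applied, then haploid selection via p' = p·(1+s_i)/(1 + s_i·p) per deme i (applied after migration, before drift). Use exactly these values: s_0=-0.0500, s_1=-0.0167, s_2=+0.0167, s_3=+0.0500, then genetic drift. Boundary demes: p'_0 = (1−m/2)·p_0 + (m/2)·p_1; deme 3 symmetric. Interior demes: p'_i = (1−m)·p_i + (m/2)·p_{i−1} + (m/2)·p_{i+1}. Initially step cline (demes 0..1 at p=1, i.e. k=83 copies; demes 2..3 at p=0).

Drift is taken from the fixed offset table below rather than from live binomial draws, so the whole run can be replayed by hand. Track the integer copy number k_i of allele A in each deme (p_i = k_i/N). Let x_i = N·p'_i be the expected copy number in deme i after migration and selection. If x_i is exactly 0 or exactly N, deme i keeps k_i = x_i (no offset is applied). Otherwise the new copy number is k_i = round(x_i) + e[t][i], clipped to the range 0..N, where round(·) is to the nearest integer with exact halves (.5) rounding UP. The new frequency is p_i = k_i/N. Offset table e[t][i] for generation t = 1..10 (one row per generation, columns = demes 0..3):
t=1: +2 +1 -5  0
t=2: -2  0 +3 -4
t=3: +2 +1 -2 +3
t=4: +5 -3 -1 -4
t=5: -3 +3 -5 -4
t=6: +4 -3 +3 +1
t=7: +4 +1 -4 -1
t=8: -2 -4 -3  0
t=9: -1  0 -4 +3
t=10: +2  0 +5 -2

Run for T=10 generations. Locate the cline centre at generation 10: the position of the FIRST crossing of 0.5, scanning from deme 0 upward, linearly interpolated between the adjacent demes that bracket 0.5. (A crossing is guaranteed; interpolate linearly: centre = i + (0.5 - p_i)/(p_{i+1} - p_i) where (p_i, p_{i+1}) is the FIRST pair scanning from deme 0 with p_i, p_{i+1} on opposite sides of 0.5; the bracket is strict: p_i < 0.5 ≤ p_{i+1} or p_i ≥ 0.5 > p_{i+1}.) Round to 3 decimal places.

t=0: k=[83 83 0 0]
t=1: x=[83.0000 75.4147 7.5834 0.0000] k=[83 76 3 0]
t=2: x=[82.3371 69.8750 9.4377 0.2835] k=[80 70 12 0]
t=3: x=[78.9049 65.4480 16.3564 1.1333] k=[81 66 14 4]
t=4: x=[79.4812 62.4104 18.0125 5.1299] k=[83 59 17 1]
t=5: x=[80.7294 57.0808 19.5868 2.5582] k=[78 60 15 0]
t=6: x=[76.0607 57.2720 17.9317 1.4163] k=[80 54 21 2]
t=7: x=[77.3979 53.0484 22.5308 3.8868] k=[81 54 19 3]
t=8: x=[78.3499 52.9579 20.9685 4.6496] k=[76 49 18 5]
t=9: x=[73.1327 48.3004 19.8692 6.4545] k=[72 48 16 9]
t=10: x=[69.2620 46.9369 18.4869 10.0532] k=[71 47 23 8]

1.229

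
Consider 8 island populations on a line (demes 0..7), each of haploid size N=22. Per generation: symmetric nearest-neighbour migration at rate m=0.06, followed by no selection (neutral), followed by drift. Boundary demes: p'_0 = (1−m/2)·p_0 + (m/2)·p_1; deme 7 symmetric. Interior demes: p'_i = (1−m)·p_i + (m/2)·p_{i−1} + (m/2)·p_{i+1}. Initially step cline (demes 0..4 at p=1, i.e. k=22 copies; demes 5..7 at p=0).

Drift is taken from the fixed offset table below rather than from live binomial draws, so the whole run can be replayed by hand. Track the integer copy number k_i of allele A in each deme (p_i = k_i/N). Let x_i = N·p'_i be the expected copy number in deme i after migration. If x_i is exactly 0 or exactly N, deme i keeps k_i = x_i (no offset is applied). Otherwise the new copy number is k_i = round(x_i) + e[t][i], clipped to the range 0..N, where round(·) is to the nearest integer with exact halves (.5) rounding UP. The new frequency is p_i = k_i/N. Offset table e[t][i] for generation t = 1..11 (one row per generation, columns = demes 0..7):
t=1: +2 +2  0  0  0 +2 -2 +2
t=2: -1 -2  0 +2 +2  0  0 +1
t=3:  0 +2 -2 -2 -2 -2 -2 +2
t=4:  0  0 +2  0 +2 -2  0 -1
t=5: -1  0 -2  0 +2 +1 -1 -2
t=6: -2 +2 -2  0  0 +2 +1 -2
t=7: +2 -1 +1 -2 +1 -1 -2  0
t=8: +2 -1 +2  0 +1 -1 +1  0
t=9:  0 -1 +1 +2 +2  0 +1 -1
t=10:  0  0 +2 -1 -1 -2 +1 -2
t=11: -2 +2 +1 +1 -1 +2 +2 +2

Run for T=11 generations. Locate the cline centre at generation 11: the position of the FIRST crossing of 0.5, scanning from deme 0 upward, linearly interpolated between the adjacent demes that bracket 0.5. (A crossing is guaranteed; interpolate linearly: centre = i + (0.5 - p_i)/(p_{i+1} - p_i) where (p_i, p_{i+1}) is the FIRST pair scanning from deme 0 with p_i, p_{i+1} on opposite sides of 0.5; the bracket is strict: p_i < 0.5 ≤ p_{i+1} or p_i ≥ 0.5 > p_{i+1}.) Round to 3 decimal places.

t=0: k=[22 22 22 22 22 0 0 0]
t=1: x=[22.0000 22.0000 22.0000 22.0000 21.3400 0.6600 0.0000 0.0000] k=[22 22 22 22 21 3 0 0]
t=2: x=[22.0000 22.0000 22.0000 21.9700 20.4900 3.4500 0.0900 0.0000] k=[22 22 22 22 22 3 0 0]
t=3: x=[22.0000 22.0000 22.0000 22.0000 21.4300 3.4800 0.0900 0.0000] k=[22 22 22 22 19 1 0 0]
t=4: x=[22.0000 22.0000 22.0000 21.9100 18.5500 1.5100 0.0300 0.0000] k=[22 22 22 22 21 0 0 0]
t=5: x=[22.0000 22.0000 22.0000 21.9700 20.4000 0.6300 0.0000 0.0000] k=[22 22 22 22 22 2 0 0]
t=6: x=[22.0000 22.0000 22.0000 22.0000 21.4000 2.5400 0.0600 0.0000] k=[22 22 22 22 21 5 1 0]
t=7: x=[22.0000 22.0000 22.0000 21.9700 20.5500 5.3600 1.0900 0.0300] k=[22 22 22 20 22 4 0 0]
t=8: x=[22.0000 22.0000 21.9400 20.1200 21.4000 4.4200 0.1200 0.0000] k=[22 22 22 20 22 3 1 0]
t=9: x=[22.0000 22.0000 21.9400 20.1200 21.3700 3.5100 1.0300 0.0300] k=[22 22 22 22 22 4 2 0]
t=10: x=[22.0000 22.0000 22.0000 22.0000 21.4600 4.4800 2.0000 0.0600] k=[22 22 22 22 20 2 3 0]
t=11: x=[22.0000 22.0000 22.0000 21.9400 19.5200 2.5700 2.8800 0.0900] k=[22 22 22 22 19 5 5 2]

4.571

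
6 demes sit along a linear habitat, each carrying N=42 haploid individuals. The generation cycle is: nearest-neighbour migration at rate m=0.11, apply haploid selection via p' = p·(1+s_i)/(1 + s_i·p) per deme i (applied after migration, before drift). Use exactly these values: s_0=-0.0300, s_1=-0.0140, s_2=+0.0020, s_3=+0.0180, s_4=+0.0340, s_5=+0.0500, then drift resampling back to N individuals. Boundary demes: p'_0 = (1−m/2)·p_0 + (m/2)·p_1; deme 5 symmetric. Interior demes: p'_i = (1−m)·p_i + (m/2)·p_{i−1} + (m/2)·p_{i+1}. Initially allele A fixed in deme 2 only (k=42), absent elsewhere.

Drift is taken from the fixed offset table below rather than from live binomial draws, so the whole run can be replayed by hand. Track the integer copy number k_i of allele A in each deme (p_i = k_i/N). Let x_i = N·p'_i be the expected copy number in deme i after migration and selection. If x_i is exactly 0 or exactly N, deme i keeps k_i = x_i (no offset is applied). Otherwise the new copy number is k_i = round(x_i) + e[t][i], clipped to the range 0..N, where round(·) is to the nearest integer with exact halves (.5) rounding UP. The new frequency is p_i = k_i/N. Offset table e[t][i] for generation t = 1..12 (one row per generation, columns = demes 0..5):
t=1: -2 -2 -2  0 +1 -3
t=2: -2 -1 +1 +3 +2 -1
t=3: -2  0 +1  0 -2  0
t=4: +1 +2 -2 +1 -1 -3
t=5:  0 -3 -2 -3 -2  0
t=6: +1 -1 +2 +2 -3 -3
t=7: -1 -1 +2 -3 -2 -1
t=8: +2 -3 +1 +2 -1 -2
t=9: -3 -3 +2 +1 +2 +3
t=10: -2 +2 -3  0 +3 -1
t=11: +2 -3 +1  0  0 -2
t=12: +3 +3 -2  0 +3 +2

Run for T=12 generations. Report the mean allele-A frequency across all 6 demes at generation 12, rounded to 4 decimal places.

t=0: k=[0 0 42 0 0 0]
t=1: x=[0.0000 2.2794 37.3882 2.3493 0.0000 0.0000] k=[0 0 35 2 0 0]
t=2: x=[0.0000 1.8993 31.2760 3.7657 0.1137 0.0000] k=[0 1 32 7 2 0]
t=3: x=[0.0534 2.6152 28.9380 8.2173 2.2347 0.1155] k=[0 3 30 8 0 0]
t=4: x=[0.1601 4.2657 27.3241 8.8944 0.4548 0.0000] k=[1 6 25 10 0 0]
t=5: x=[1.2379 6.6903 23.1508 10.4141 0.5684 0.0000] k=[1 4 21 7 0 0]
t=6: x=[1.1310 4.7107 19.3158 7.4942 0.3980 0.0000] k=[2 4 21 9 0 0]
t=7: x=[2.0498 4.7651 19.4259 9.2935 0.5116 0.0000] k=[1 4 21 6 0 0]
t=8: x=[1.1310 4.7107 19.2608 6.5936 0.3411 0.0000] k=[3 2 20 9 0 0]
t=9: x=[2.8627 3.0054 18.4257 9.2379 0.5116 0.0000] k=[0 0 20 10 3 0]
t=10: x=[0.0000 1.0850 18.3706 10.3031 3.3208 0.1732] k=[0 3 15 10 6 0]
t=11: x=[0.1601 3.4501 14.0837 10.1921 6.0614 0.3464] k=[2 0 15 10 6 0]
t=12: x=[1.8358 0.9222 13.9186 10.1921 6.0614 0.3464] k=[5 4 12 10 9 2]

0.1667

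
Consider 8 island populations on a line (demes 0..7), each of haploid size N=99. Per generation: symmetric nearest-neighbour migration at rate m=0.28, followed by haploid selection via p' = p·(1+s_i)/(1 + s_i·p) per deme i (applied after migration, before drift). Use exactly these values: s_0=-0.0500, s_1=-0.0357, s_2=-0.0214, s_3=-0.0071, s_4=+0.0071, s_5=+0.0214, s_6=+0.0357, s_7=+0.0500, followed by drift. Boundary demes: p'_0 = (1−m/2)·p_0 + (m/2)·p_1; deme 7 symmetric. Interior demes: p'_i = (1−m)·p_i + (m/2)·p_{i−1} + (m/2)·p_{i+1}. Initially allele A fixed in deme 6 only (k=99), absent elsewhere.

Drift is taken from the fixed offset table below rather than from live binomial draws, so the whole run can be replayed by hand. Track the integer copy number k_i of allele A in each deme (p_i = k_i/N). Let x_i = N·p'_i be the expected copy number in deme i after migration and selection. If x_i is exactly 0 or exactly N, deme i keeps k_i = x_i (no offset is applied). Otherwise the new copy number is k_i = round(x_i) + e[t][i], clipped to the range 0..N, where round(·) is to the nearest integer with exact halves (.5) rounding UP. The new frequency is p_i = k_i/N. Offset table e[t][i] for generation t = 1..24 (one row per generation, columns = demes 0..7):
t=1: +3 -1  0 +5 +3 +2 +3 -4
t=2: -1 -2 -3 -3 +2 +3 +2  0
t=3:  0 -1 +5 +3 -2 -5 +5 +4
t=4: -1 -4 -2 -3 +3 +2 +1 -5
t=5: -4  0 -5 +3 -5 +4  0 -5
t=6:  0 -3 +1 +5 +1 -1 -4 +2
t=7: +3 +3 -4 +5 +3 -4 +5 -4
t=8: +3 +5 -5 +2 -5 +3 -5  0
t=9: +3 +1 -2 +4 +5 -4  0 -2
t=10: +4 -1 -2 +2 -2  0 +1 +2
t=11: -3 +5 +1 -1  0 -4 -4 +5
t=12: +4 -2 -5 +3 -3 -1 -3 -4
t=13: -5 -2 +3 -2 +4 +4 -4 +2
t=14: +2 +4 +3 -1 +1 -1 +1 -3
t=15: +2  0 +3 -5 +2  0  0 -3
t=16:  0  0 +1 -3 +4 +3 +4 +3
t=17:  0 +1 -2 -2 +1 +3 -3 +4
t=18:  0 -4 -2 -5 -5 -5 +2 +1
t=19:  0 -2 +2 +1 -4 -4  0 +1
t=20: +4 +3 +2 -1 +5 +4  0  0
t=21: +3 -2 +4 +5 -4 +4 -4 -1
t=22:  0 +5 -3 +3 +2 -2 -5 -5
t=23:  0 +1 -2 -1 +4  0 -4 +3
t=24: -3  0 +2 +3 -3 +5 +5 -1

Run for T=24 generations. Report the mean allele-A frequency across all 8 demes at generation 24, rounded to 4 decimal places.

t=0: k=[0 0 0 0 0 0 99 0]
t=1: x=[0.0000 0.0000 0.0000 0.0000 0.0000 14.1143 71.9747 14.4518] k=[0 0 0 0 0 16 75 10]
t=2: x=[0.0000 0.0000 0.0000 0.0000 2.2555 22.3847 58.4822 19.8634] k=[0 0 0 0 4 25 60 20]
t=3: x=[0.0000 0.0000 0.0000 0.5560 6.4224 27.3774 50.3681 26.5369] k=[0 0 0 4 4 22 55 31]
t=4: x=[0.0000 0.0000 0.5481 3.4164 6.5632 24.4882 47.8867 35.4626] k=[0 0 0 0 10 26 49 30]
t=5: x=[0.0000 0.0000 0.0000 1.3902 10.9085 27.3976 43.9756 33.7365] k=[0 0 0 4 6 31 44 29]
t=6: x=[0.0000 0.0000 0.5481 3.6946 9.2793 29.7588 40.9194 32.1500] k=[0 0 2 9 10 29 37 34]
t=7: x=[0.0000 0.2700 2.6438 8.1068 12.5976 27.8821 36.2622 35.5235] k=[0 3 0 13 16 24 41 32]
t=8: x=[0.3991 2.0845 2.1931 11.5272 16.7985 25.6605 38.1794 34.3461] k=[3 7 0 14 12 29 33 34]
t=9: x=[3.3881 5.2755 2.8789 11.6864 14.7486 27.5995 33.3513 34.9552] k=[6 6 1 16 20 24 33 33]
t=10: x=[5.7173 5.1206 3.7217 14.3722 20.1132 25.0946 32.5011 34.0820] k=[10 4 2 16 18 25 34 36]
t=11: x=[8.7424 4.4045 4.1531 14.2329 18.8075 25.6807 33.7964 36.8414] k=[6 9 5 13 19 22 30 42]
t=12: x=[6.1188 7.7561 6.5465 12.6412 18.6870 23.0726 31.3060 41.4911] k=[10 6 2 16 16 22 28 37]
t=13: x=[9.0110 5.7983 4.4276 13.9544 16.9391 22.3644 29.1360 36.8616] k=[4 4 7 12 21 26 25 39]
t=14: x=[3.8077 4.2690 7.1354 12.4821 20.5550 25.5594 27.7958 38.1778] k=[6 8 10 11 22 25 29 35]
t=15: x=[5.9850 7.7367 9.6696 12.3229 20.9968 25.5392 30.0085 35.2597] k=[8 8 13 7 23 26 30 32]
t=16: x=[7.6308 8.4158 11.2426 10.0157 21.2980 26.5494 30.4546 32.7808] k=[8 8 12 7 25 30 34 36]
t=17: x=[7.6308 8.2800 10.5346 10.1549 23.3058 30.3034 34.5042 36.8414] k=[8 9 9 8 24 33 32 41]
t=18: x=[7.7649 8.5711 8.6870 10.3140 23.1452 32.0573 34.1807 40.9060] k=[8 5 7 5 18 27 36 42]
t=19: x=[7.2287 5.5078 6.3110 7.0532 17.5419 27.4178 36.3834 42.3379] k=[7 4 8 8 14 23 36 43]
t=20: x=[6.2718 4.8109 7.2925 8.7828 14.5074 23.9423 35.9593 43.2041] k=[10 8 9 8 20 28 36 43]
t=21: x=[9.2796 8.1441 8.5495 9.7571 19.5508 28.4271 36.6661 43.2041] k=[12 6 13 15 16 32 33 42]
t=22: x=[10.6621 7.5622 12.0689 14.7702 18.2049 30.3437 34.9086 41.9146] k=[11 13 9 18 20 28 30 37]
t=23: x=[10.7774 11.7775 10.6133 16.9198 20.9566 27.5793 31.4478 37.1453] k=[11 13 9 16 25 28 27 40]
t=24: x=[10.7774 11.7775 10.3380 16.1833 24.2894 27.8620 29.6839 39.3306] k=[8 12 12 19 21 33 35 38]

0.2247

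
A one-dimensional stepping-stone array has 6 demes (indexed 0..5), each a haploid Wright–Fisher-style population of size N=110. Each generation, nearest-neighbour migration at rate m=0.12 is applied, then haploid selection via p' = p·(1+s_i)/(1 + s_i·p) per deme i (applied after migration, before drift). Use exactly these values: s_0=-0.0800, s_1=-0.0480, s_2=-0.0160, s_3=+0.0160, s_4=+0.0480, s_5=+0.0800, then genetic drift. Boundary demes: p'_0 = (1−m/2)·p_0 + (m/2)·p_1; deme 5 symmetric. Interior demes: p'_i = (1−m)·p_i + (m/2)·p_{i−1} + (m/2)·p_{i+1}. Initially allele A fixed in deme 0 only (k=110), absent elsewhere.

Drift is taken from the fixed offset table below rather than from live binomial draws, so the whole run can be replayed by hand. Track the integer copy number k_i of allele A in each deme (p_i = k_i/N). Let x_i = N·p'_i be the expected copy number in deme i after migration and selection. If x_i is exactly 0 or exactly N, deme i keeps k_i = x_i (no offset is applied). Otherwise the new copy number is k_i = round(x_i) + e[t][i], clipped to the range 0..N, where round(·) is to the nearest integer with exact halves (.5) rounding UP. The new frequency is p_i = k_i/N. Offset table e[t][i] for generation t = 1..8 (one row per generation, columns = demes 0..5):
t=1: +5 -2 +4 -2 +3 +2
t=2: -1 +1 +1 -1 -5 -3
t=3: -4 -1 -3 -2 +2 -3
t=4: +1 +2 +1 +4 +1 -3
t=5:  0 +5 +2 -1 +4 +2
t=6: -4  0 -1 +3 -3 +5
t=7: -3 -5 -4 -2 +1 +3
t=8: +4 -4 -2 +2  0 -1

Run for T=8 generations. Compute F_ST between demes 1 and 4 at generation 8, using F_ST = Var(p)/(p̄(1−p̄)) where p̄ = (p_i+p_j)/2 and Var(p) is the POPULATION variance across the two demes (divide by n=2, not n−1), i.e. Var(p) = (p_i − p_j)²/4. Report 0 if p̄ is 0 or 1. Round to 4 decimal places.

0.0757

t=0: k=[110 0 0 0 0 0]
t=1: x=[102.8633 6.3013 0.0000 0.0000 0.0000 0.0000] k=[108 4 0 0 0 0]
t=2: x=[101.1014 9.5617 0.2362 0.0000 0.0000 0.0000] k=[100 11 1 0 0 0]
t=3: x=[93.5259 15.0881 1.5157 0.0610 0.0000 0.0000] k=[90 14 0 0 0 0]
t=4: x=[83.8128 17.0009 0.8267 0.0000 0.0000 0.0000] k=[85 19 2 0 0 0]
t=5: x=[79.2263 21.0888 2.8548 0.1219 0.0000 0.0000] k=[79 26 5 0 0 0]
t=6: x=[73.8253 26.9077 5.8697 0.3048 0.0000 0.0000] k=[70 27 5 3 0 0]
t=7: x=[65.2245 27.2394 6.1063 2.9858 0.1886 0.0000] k=[62 22 2 1 1 0]
t=8: x=[57.3164 22.3123 3.0912 1.0768 0.9847 0.0648] k=[61 18 1 3 1 0]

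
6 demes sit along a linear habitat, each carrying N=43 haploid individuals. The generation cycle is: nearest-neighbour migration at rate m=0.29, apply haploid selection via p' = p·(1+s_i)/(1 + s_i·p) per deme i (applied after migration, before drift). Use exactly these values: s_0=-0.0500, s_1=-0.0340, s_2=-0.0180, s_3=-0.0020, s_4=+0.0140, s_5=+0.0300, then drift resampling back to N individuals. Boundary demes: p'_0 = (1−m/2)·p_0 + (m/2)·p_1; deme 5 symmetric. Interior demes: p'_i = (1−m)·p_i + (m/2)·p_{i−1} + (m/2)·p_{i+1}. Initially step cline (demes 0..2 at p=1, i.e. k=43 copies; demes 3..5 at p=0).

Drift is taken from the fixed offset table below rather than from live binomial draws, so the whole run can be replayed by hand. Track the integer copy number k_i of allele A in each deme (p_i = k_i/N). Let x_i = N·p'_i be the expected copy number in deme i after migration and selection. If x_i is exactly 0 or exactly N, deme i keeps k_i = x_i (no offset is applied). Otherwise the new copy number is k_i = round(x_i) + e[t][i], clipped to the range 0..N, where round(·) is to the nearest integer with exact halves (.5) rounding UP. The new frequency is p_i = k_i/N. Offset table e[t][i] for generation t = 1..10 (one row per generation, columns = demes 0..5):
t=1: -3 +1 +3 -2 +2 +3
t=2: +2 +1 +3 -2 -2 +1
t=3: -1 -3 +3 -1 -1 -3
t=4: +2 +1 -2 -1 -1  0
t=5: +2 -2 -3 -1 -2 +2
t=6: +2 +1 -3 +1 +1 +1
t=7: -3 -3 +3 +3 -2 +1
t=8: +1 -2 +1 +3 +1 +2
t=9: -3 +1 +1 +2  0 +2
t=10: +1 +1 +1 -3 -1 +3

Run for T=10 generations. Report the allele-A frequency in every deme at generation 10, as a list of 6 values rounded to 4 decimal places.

[0.7907, 0.7209, 0.6279, 0.3488, 0.1860, 0.1860]

t=0: k=[43 43 43 0 0 0]
t=1: x=[43.0000 43.0000 36.6675 6.2243 0.0000 0.0000] k=[43 43 40 4 0 0]
t=2: x=[43.0000 42.5498 35.0985 8.6262 0.5880 0.0000] k=[43 43 38 7 0 0]
t=3: x=[43.0000 42.2499 34.1025 10.4641 1.0289 0.0000] k=[43 39 37 9 0 0]
t=4: x=[42.3899 39.1710 33.0922 11.7379 1.3227 0.0000] k=[43 40 31 11 0 0]
t=5: x=[42.5423 39.0064 29.2356 12.2874 1.6165 0.0000] k=[43 37 26 11 0 0]
t=6: x=[42.0852 36.0764 25.2309 11.5631 1.6165 0.0000] k=[43 37 22 13 3 0]
t=7: x=[42.0852 35.4828 22.6754 12.8370 4.0659 0.4479] k=[39 32 26 16 2 1]
t=8: x=[37.7533 31.8619 25.2309 15.4002 3.9344 1.1784] k=[39 30 26 18 5 3]
t=9: x=[37.4518 30.4194 25.2309 17.2543 6.6730 3.3809] k=[34 31 26 19 7 5]
t=10: x=[33.1818 30.4041 25.5219 18.2540 8.5448 5.4287] k=[34 31 27 15 8 8]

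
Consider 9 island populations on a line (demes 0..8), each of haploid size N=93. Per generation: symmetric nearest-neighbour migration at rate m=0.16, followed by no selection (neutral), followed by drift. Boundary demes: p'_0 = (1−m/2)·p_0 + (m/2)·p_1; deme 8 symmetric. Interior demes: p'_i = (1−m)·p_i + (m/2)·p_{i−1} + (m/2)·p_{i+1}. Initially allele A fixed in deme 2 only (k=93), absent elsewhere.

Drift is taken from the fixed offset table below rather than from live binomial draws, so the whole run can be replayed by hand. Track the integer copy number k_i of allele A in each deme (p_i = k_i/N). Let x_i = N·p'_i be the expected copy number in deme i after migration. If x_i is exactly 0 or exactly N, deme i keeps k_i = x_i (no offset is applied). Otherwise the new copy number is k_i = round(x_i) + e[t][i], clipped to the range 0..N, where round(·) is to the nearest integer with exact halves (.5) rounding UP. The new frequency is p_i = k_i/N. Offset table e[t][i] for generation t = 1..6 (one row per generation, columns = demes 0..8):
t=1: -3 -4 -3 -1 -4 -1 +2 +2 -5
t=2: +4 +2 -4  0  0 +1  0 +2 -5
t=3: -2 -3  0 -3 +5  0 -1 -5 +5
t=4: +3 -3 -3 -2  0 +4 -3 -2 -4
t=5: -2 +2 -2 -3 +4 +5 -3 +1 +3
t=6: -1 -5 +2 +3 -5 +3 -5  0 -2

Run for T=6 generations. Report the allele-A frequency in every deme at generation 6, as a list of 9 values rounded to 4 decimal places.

t=0: k=[0 0 93 0 0 0 0 0 0]
t=1: x=[0.0000 7.4400 78.1200 7.4400 0.0000 0.0000 0.0000 0.0000 0.0000] k=[0 3 75 6 0 0 0 0 0]
t=2: x=[0.2400 8.5200 63.7200 11.0400 0.4800 0.0000 0.0000 0.0000 0.0000] k=[4 11 60 11 0 0 0 0 0]
t=3: x=[4.5600 14.3600 52.1600 14.0400 0.8800 0.0000 0.0000 0.0000 0.0000] k=[3 11 52 11 6 0 0 0 0]
t=4: x=[3.6400 13.6400 45.4400 13.8800 5.9200 0.4800 0.0000 0.0000 0.0000] k=[7 11 42 12 6 4 0 0 0]
t=5: x=[7.3200 13.1600 37.1200 13.9200 6.3200 3.8400 0.3200 0.0000 0.0000] k=[5 15 35 11 10 9 0 0 0]
t=6: x=[5.8000 15.8000 31.4800 12.8400 10.0000 8.3600 0.7200 0.0000 0.0000] k=[5 11 33 16 5 11 0 0 0]

[0.0538, 0.1183, 0.3548, 0.1720, 0.0538, 0.1183, 0.0000, 0.0000, 0.0000]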